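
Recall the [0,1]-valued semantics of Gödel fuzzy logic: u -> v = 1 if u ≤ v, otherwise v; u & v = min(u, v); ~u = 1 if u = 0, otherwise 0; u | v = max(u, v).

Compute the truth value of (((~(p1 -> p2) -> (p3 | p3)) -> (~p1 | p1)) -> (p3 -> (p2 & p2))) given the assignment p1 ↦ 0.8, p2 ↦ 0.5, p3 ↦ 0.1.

1.00

(p1 -> p2): 0.8 > 0.5, so result = 0.5
~(p1 -> p2): Gödel ¬ of 0.5 = 0 (operand ≠ 0)
(p3 | p3) = max(0.1, 0.1) = 0.1
(~(p1 -> p2) -> (p3 | p3)): 0 ≤ 0.1, so result = 1
~p1: Gödel ¬ of 0.8 = 0 (operand ≠ 0)
(~p1 | p1) = max(0, 0.8) = 0.8
((~(p1 -> p2) -> (p3 | p3)) -> (~p1 | p1)): 1 > 0.8, so result = 0.8
(p2 & p2) = min(0.5, 0.5) = 0.5
(p3 -> (p2 & p2)): 0.1 ≤ 0.5, so result = 1
(((~(p1 -> p2) -> (p3 | p3)) -> (~p1 | p1)) -> (p3 -> (p2 & p2))): 0.8 ≤ 1, so result = 1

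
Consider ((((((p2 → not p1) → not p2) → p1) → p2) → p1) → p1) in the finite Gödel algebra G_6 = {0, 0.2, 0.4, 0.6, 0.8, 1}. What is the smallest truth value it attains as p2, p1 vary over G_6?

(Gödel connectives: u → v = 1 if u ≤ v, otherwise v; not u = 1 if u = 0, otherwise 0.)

0.20

The minimum is attained at p2 = 0, p1 = 0.2:
  not p1: Gödel ¬ of 0.2 = 0 (operand ≠ 0)
  (p2 → not p1): 0 ≤ 0, so result = 1
  not p2: Gödel ¬ of 0 = 1 (operand is 0)
  ((p2 → not p1) → not p2): 1 ≤ 1, so result = 1
  (((p2 → not p1) → not p2) → p1): 1 > 0.2, so result = 0.2
  ((((p2 → not p1) → not p2) → p1) → p2): 0.2 > 0, so result = 0
  (((((p2 → not p1) → not p2) → p1) → p2) → p1): 0 ≤ 0.2, so result = 1
  ((((((p2 → not p1) → not p2) → p1) → p2) → p1) → p1): 1 > 0.2, so result = 0.2
Checking all 36 assignments confirms none give a value below 0.20.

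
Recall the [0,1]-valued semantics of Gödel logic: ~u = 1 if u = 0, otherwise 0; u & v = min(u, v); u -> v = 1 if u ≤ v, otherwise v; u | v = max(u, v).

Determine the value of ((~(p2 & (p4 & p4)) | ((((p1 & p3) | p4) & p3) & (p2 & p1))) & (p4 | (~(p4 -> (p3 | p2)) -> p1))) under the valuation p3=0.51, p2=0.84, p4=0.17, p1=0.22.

(p4 & p4) = min(0.17, 0.17) = 0.17
(p2 & (p4 & p4)) = min(0.84, 0.17) = 0.17
~(p2 & (p4 & p4)): Gödel ¬ of 0.17 = 0 (operand ≠ 0)
(p1 & p3) = min(0.22, 0.51) = 0.22
((p1 & p3) | p4) = max(0.22, 0.17) = 0.22
(((p1 & p3) | p4) & p3) = min(0.22, 0.51) = 0.22
(p2 & p1) = min(0.84, 0.22) = 0.22
((((p1 & p3) | p4) & p3) & (p2 & p1)) = min(0.22, 0.22) = 0.22
(~(p2 & (p4 & p4)) | ((((p1 & p3) | p4) & p3) & (p2 & p1))) = max(0, 0.22) = 0.22
(p3 | p2) = max(0.51, 0.84) = 0.84
(p4 -> (p3 | p2)): 0.17 ≤ 0.84, so result = 1
~(p4 -> (p3 | p2)): Gödel ¬ of 1 = 0 (operand ≠ 0)
(~(p4 -> (p3 | p2)) -> p1): 0 ≤ 0.22, so result = 1
(p4 | (~(p4 -> (p3 | p2)) -> p1)) = max(0.17, 1) = 1
((~(p2 & (p4 & p4)) | ((((p1 & p3) | p4) & p3) & (p2 & p1))) & (p4 | (~(p4 -> (p3 | p2)) -> p1))) = min(0.22, 1) = 0.22

0.22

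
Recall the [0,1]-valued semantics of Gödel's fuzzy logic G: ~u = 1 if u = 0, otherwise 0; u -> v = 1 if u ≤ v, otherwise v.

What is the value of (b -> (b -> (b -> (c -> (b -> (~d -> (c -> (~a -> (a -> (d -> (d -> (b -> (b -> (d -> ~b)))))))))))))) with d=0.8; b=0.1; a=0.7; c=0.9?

~d: Gödel ¬ of 0.8 = 0 (operand ≠ 0)
~a: Gödel ¬ of 0.7 = 0 (operand ≠ 0)
~b: Gödel ¬ of 0.1 = 0 (operand ≠ 0)
(d -> ~b): 0.8 > 0, so result = 0
(b -> (d -> ~b)): 0.1 > 0, so result = 0
(b -> (b -> (d -> ~b))): 0.1 > 0, so result = 0
(d -> (b -> (b -> (d -> ~b)))): 0.8 > 0, so result = 0
(d -> (d -> (b -> (b -> (d -> ~b))))): 0.8 > 0, so result = 0
(a -> (d -> (d -> (b -> (b -> (d -> ~b)))))): 0.7 > 0, so result = 0
(~a -> (a -> (d -> (d -> (b -> (b -> (d -> ~b))))))): 0 ≤ 0, so result = 1
(c -> (~a -> (a -> (d -> (d -> (b -> (b -> (d -> ~b)))))))): 0.9 ≤ 1, so result = 1
(~d -> (c -> (~a -> (a -> (d -> (d -> (b -> (b -> (d -> ~b))))))))): 0 ≤ 1, so result = 1
(b -> (~d -> (c -> (~a -> (a -> (d -> (d -> (b -> (b -> (d -> ~b)))))))))): 0.1 ≤ 1, so result = 1
(c -> (b -> (~d -> (c -> (~a -> (a -> (d -> (d -> (b -> (b -> (d -> ~b))))))))))): 0.9 ≤ 1, so result = 1
(b -> (c -> (b -> (~d -> (c -> (~a -> (a -> (d -> (d -> (b -> (b -> (d -> ~b)))))))))))): 0.1 ≤ 1, so result = 1
(b -> (b -> (c -> (b -> (~d -> (c -> (~a -> (a -> (d -> (d -> (b -> (b -> (d -> ~b))))))))))))): 0.1 ≤ 1, so result = 1
(b -> (b -> (b -> (c -> (b -> (~d -> (c -> (~a -> (a -> (d -> (d -> (b -> (b -> (d -> ~b)))))))))))))): 0.1 ≤ 1, so result = 1

1.00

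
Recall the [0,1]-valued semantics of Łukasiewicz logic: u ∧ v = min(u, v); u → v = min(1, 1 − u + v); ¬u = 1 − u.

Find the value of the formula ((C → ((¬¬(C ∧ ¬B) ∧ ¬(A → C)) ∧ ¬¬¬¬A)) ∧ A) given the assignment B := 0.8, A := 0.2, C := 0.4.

¬B: Łukasiewicz ¬ gives 1 − 0.8 = 0.2
(C ∧ ¬B) = min(0.4, 0.2) = 0.2
¬(C ∧ ¬B): Łukasiewicz ¬ gives 1 − 0.2 = 0.8
¬¬(C ∧ ¬B): Łukasiewicz ¬ gives 1 − 0.8 = 0.2
(A → C): min(1, 1 − 0.2 + 0.4) = 1
¬(A → C): Łukasiewicz ¬ gives 1 − 1 = 0
(¬¬(C ∧ ¬B) ∧ ¬(A → C)) = min(0.2, 0) = 0
¬A: Łukasiewicz ¬ gives 1 − 0.2 = 0.8
¬¬A: Łukasiewicz ¬ gives 1 − 0.8 = 0.2
¬¬¬A: Łukasiewicz ¬ gives 1 − 0.2 = 0.8
¬¬¬¬A: Łukasiewicz ¬ gives 1 − 0.8 = 0.2
((¬¬(C ∧ ¬B) ∧ ¬(A → C)) ∧ ¬¬¬¬A) = min(0, 0.2) = 0
(C → ((¬¬(C ∧ ¬B) ∧ ¬(A → C)) ∧ ¬¬¬¬A)): min(1, 1 − 0.4 + 0) = 0.6
((C → ((¬¬(C ∧ ¬B) ∧ ¬(A → C)) ∧ ¬¬¬¬A)) ∧ A) = min(0.6, 0.2) = 0.2

0.20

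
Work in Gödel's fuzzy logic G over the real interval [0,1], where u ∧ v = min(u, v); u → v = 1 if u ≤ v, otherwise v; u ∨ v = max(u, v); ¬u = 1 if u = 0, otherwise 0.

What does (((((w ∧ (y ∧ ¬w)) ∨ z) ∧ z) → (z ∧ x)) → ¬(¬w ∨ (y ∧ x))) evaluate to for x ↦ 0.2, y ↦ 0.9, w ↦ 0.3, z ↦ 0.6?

¬w: Gödel ¬ of 0.3 = 0 (operand ≠ 0)
(y ∧ ¬w) = min(0.9, 0) = 0
(w ∧ (y ∧ ¬w)) = min(0.3, 0) = 0
((w ∧ (y ∧ ¬w)) ∨ z) = max(0, 0.6) = 0.6
(((w ∧ (y ∧ ¬w)) ∨ z) ∧ z) = min(0.6, 0.6) = 0.6
(z ∧ x) = min(0.6, 0.2) = 0.2
((((w ∧ (y ∧ ¬w)) ∨ z) ∧ z) → (z ∧ x)): 0.6 > 0.2, so result = 0.2
¬w: Gödel ¬ of 0.3 = 0 (operand ≠ 0)
(y ∧ x) = min(0.9, 0.2) = 0.2
(¬w ∨ (y ∧ x)) = max(0, 0.2) = 0.2
¬(¬w ∨ (y ∧ x)): Gödel ¬ of 0.2 = 0 (operand ≠ 0)
(((((w ∧ (y ∧ ¬w)) ∨ z) ∧ z) → (z ∧ x)) → ¬(¬w ∨ (y ∧ x))): 0.2 > 0, so result = 0

0.00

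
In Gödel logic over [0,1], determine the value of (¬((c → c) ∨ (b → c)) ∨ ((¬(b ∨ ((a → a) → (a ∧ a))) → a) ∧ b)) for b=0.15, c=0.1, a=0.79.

0.15

(c → c): 0.1 ≤ 0.1, so result = 1
(b → c): 0.15 > 0.1, so result = 0.1
((c → c) ∨ (b → c)) = max(1, 0.1) = 1
¬((c → c) ∨ (b → c)): Gödel ¬ of 1 = 0 (operand ≠ 0)
(a → a): 0.79 ≤ 0.79, so result = 1
(a ∧ a) = min(0.79, 0.79) = 0.79
((a → a) → (a ∧ a)): 1 > 0.79, so result = 0.79
(b ∨ ((a → a) → (a ∧ a))) = max(0.15, 0.79) = 0.79
¬(b ∨ ((a → a) → (a ∧ a))): Gödel ¬ of 0.79 = 0 (operand ≠ 0)
(¬(b ∨ ((a → a) → (a ∧ a))) → a): 0 ≤ 0.79, so result = 1
((¬(b ∨ ((a → a) → (a ∧ a))) → a) ∧ b) = min(1, 0.15) = 0.15
(¬((c → c) ∨ (b → c)) ∨ ((¬(b ∨ ((a → a) → (a ∧ a))) → a) ∧ b)) = max(0, 0.15) = 0.15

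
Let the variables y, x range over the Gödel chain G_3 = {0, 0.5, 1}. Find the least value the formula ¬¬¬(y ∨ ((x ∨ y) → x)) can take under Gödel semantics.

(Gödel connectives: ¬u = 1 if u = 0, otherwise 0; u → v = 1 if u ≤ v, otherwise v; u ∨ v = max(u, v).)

The minimum is attained at y = 0, x = 0:
  (x ∨ y) = max(0, 0) = 0
  ((x ∨ y) → x): 0 ≤ 0, so result = 1
  (y ∨ ((x ∨ y) → x)) = max(0, 1) = 1
  ¬(y ∨ ((x ∨ y) → x)): Gödel ¬ of 1 = 0 (operand ≠ 0)
  ¬¬(y ∨ ((x ∨ y) → x)): Gödel ¬ of 0 = 1 (operand is 0)
  ¬¬¬(y ∨ ((x ∨ y) → x)): Gödel ¬ of 1 = 0 (operand ≠ 0)
Checking all 9 assignments confirms none give a value below 0.00.

0.00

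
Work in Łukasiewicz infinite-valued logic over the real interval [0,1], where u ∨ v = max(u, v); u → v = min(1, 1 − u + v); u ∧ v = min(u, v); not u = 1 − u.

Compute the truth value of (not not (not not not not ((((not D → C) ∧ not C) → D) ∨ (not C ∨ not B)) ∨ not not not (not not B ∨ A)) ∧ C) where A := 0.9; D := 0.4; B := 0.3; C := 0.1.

0.10

not D: Łukasiewicz ¬ gives 1 − 0.4 = 0.6
(not D → C): min(1, 1 − 0.6 + 0.1) = 0.5
not C: Łukasiewicz ¬ gives 1 − 0.1 = 0.9
((not D → C) ∧ not C) = min(0.5, 0.9) = 0.5
(((not D → C) ∧ not C) → D): min(1, 1 − 0.5 + 0.4) = 0.9
not C: Łukasiewicz ¬ gives 1 − 0.1 = 0.9
not B: Łukasiewicz ¬ gives 1 − 0.3 = 0.7
(not C ∨ not B) = max(0.9, 0.7) = 0.9
((((not D → C) ∧ not C) → D) ∨ (not C ∨ not B)) = max(0.9, 0.9) = 0.9
not ((((not D → C) ∧ not C) → D) ∨ (not C ∨ not B)): Łukasiewicz ¬ gives 1 − 0.9 = 0.1
not not ((((not D → C) ∧ not C) → D) ∨ (not C ∨ not B)): Łukasiewicz ¬ gives 1 − 0.1 = 0.9
not not not ((((not D → C) ∧ not C) → D) ∨ (not C ∨ not B)): Łukasiewicz ¬ gives 1 − 0.9 = 0.1
not not not not ((((not D → C) ∧ not C) → D) ∨ (not C ∨ not B)): Łukasiewicz ¬ gives 1 − 0.1 = 0.9
not B: Łukasiewicz ¬ gives 1 − 0.3 = 0.7
not not B: Łukasiewicz ¬ gives 1 − 0.7 = 0.3
(not not B ∨ A) = max(0.3, 0.9) = 0.9
not (not not B ∨ A): Łukasiewicz ¬ gives 1 − 0.9 = 0.1
not not (not not B ∨ A): Łukasiewicz ¬ gives 1 − 0.1 = 0.9
not not not (not not B ∨ A): Łukasiewicz ¬ gives 1 − 0.9 = 0.1
(not not not not ((((not D → C) ∧ not C) → D) ∨ (not C ∨ not B)) ∨ not not not (not not B ∨ A)) = max(0.9, 0.1) = 0.9
not (not not not not ((((not D → C) ∧ not C) → D) ∨ (not C ∨ not B)) ∨ not not not (not not B ∨ A)): Łukasiewicz ¬ gives 1 − 0.9 = 0.1
not not (not not not not ((((not D → C) ∧ not C) → D) ∨ (not C ∨ not B)) ∨ not not not (not not B ∨ A)): Łukasiewicz ¬ gives 1 − 0.1 = 0.9
(not not (not not not not ((((not D → C) ∧ not C) → D) ∨ (not C ∨ not B)) ∨ not not not (not not B ∨ A)) ∧ C) = min(0.9, 0.1) = 0.1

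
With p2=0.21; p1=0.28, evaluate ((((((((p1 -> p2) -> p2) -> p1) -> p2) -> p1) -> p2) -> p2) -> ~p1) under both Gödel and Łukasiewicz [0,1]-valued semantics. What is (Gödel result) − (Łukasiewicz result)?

-0.72

Gödel evaluation:
  (p1 -> p2): 0.28 > 0.21, so result = 0.21
  ((p1 -> p2) -> p2): 0.21 ≤ 0.21, so result = 1
  (((p1 -> p2) -> p2) -> p1): 1 > 0.28, so result = 0.28
  ((((p1 -> p2) -> p2) -> p1) -> p2): 0.28 > 0.21, so result = 0.21
  (((((p1 -> p2) -> p2) -> p1) -> p2) -> p1): 0.21 ≤ 0.28, so result = 1
  ((((((p1 -> p2) -> p2) -> p1) -> p2) -> p1) -> p2): 1 > 0.21, so result = 0.21
  (((((((p1 -> p2) -> p2) -> p1) -> p2) -> p1) -> p2) -> p2): 0.21 ≤ 0.21, so result = 1
  ~p1: Gödel ¬ of 0.28 = 0 (operand ≠ 0)
  ((((((((p1 -> p2) -> p2) -> p1) -> p2) -> p1) -> p2) -> p2) -> ~p1): 1 > 0, so result = 0
  Gödel value = 0
Łukasiewicz evaluation:
  (p1 -> p2): min(1, 1 − 0.28 + 0.21) = 0.93
  ((p1 -> p2) -> p2): min(1, 1 − 0.93 + 0.21) = 0.28
  (((p1 -> p2) -> p2) -> p1): min(1, 1 − 0.28 + 0.28) = 1
  ((((p1 -> p2) -> p2) -> p1) -> p2): min(1, 1 − 1 + 0.21) = 0.21
  (((((p1 -> p2) -> p2) -> p1) -> p2) -> p1): min(1, 1 − 0.21 + 0.28) = 1
  ((((((p1 -> p2) -> p2) -> p1) -> p2) -> p1) -> p2): min(1, 1 − 1 + 0.21) = 0.21
  (((((((p1 -> p2) -> p2) -> p1) -> p2) -> p1) -> p2) -> p2): min(1, 1 − 0.21 + 0.21) = 1
  ~p1: Łukasiewicz ¬ gives 1 − 0.28 = 0.72
  ((((((((p1 -> p2) -> p2) -> p1) -> p2) -> p1) -> p2) -> p2) -> ~p1): min(1, 1 − 1 + 0.72) = 0.72
  Łukasiewicz value = 0.72
Difference: 0 − 0.72 = -0.72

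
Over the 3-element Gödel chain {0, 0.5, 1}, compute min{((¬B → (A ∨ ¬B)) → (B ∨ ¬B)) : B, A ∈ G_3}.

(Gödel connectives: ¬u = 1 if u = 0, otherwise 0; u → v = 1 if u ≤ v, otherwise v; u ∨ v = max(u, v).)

The minimum is attained at B = 0.5, A = 0:
  ¬B: Gödel ¬ of 0.5 = 0 (operand ≠ 0)
  ¬B: Gödel ¬ of 0.5 = 0 (operand ≠ 0)
  (A ∨ ¬B) = max(0, 0) = 0
  (¬B → (A ∨ ¬B)): 0 ≤ 0, so result = 1
  ¬B: Gödel ¬ of 0.5 = 0 (operand ≠ 0)
  (B ∨ ¬B) = max(0.5, 0) = 0.5
  ((¬B → (A ∨ ¬B)) → (B ∨ ¬B)): 1 > 0.5, so result = 0.5
Checking all 9 assignments confirms none give a value below 0.50.

0.50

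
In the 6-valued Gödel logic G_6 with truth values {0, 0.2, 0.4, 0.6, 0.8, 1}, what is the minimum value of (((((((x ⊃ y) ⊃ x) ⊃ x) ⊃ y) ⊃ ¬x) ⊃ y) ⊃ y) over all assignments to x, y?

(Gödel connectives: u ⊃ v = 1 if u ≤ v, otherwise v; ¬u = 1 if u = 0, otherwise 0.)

0.20

The minimum is attained at x = 0.2, y = 0.2:
  (x ⊃ y): 0.2 ≤ 0.2, so result = 1
  ((x ⊃ y) ⊃ x): 1 > 0.2, so result = 0.2
  (((x ⊃ y) ⊃ x) ⊃ x): 0.2 ≤ 0.2, so result = 1
  ((((x ⊃ y) ⊃ x) ⊃ x) ⊃ y): 1 > 0.2, so result = 0.2
  ¬x: Gödel ¬ of 0.2 = 0 (operand ≠ 0)
  (((((x ⊃ y) ⊃ x) ⊃ x) ⊃ y) ⊃ ¬x): 0.2 > 0, so result = 0
  ((((((x ⊃ y) ⊃ x) ⊃ x) ⊃ y) ⊃ ¬x) ⊃ y): 0 ≤ 0.2, so result = 1
  (((((((x ⊃ y) ⊃ x) ⊃ x) ⊃ y) ⊃ ¬x) ⊃ y) ⊃ y): 1 > 0.2, so result = 0.2
Checking all 36 assignments confirms none give a value below 0.20.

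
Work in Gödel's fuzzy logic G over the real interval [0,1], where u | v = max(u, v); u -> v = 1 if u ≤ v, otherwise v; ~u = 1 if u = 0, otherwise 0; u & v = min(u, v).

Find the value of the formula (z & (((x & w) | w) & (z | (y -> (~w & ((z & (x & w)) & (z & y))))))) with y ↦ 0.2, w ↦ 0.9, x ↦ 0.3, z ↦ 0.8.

(x & w) = min(0.3, 0.9) = 0.3
((x & w) | w) = max(0.3, 0.9) = 0.9
~w: Gödel ¬ of 0.9 = 0 (operand ≠ 0)
(x & w) = min(0.3, 0.9) = 0.3
(z & (x & w)) = min(0.8, 0.3) = 0.3
(z & y) = min(0.8, 0.2) = 0.2
((z & (x & w)) & (z & y)) = min(0.3, 0.2) = 0.2
(~w & ((z & (x & w)) & (z & y))) = min(0, 0.2) = 0
(y -> (~w & ((z & (x & w)) & (z & y)))): 0.2 > 0, so result = 0
(z | (y -> (~w & ((z & (x & w)) & (z & y))))) = max(0.8, 0) = 0.8
(((x & w) | w) & (z | (y -> (~w & ((z & (x & w)) & (z & y)))))) = min(0.9, 0.8) = 0.8
(z & (((x & w) | w) & (z | (y -> (~w & ((z & (x & w)) & (z & y))))))) = min(0.8, 0.8) = 0.8

0.80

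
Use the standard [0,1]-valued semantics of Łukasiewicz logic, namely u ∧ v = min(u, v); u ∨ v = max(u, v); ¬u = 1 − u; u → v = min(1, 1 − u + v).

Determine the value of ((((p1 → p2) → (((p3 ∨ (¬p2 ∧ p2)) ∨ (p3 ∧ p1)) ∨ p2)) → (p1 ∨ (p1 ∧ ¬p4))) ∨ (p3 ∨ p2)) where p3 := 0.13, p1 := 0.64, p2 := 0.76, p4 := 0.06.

0.88

(p1 → p2): min(1, 1 − 0.64 + 0.76) = 1
¬p2: Łukasiewicz ¬ gives 1 − 0.76 = 0.24
(¬p2 ∧ p2) = min(0.24, 0.76) = 0.24
(p3 ∨ (¬p2 ∧ p2)) = max(0.13, 0.24) = 0.24
(p3 ∧ p1) = min(0.13, 0.64) = 0.13
((p3 ∨ (¬p2 ∧ p2)) ∨ (p3 ∧ p1)) = max(0.24, 0.13) = 0.24
(((p3 ∨ (¬p2 ∧ p2)) ∨ (p3 ∧ p1)) ∨ p2) = max(0.24, 0.76) = 0.76
((p1 → p2) → (((p3 ∨ (¬p2 ∧ p2)) ∨ (p3 ∧ p1)) ∨ p2)): min(1, 1 − 1 + 0.76) = 0.76
¬p4: Łukasiewicz ¬ gives 1 − 0.06 = 0.94
(p1 ∧ ¬p4) = min(0.64, 0.94) = 0.64
(p1 ∨ (p1 ∧ ¬p4)) = max(0.64, 0.64) = 0.64
(((p1 → p2) → (((p3 ∨ (¬p2 ∧ p2)) ∨ (p3 ∧ p1)) ∨ p2)) → (p1 ∨ (p1 ∧ ¬p4))): min(1, 1 − 0.76 + 0.64) = 0.88
(p3 ∨ p2) = max(0.13, 0.76) = 0.76
((((p1 → p2) → (((p3 ∨ (¬p2 ∧ p2)) ∨ (p3 ∧ p1)) ∨ p2)) → (p1 ∨ (p1 ∧ ¬p4))) ∨ (p3 ∨ p2)) = max(0.88, 0.76) = 0.88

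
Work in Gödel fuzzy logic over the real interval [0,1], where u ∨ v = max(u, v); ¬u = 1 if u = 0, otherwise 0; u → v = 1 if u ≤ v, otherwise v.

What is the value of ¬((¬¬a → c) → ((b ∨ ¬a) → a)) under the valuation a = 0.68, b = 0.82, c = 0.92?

0.00

¬a: Gödel ¬ of 0.68 = 0 (operand ≠ 0)
¬¬a: Gödel ¬ of 0 = 1 (operand is 0)
(¬¬a → c): 1 > 0.92, so result = 0.92
¬a: Gödel ¬ of 0.68 = 0 (operand ≠ 0)
(b ∨ ¬a) = max(0.82, 0) = 0.82
((b ∨ ¬a) → a): 0.82 > 0.68, so result = 0.68
((¬¬a → c) → ((b ∨ ¬a) → a)): 0.92 > 0.68, so result = 0.68
¬((¬¬a → c) → ((b ∨ ¬a) → a)): Gödel ¬ of 0.68 = 0 (operand ≠ 0)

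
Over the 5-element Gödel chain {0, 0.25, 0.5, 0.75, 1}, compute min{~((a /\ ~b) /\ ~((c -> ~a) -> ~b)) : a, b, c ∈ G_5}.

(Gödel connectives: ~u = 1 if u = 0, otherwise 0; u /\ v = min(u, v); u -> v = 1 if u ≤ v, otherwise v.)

1.00

Every assignment gives 1. For instance at a = 0, b = 0, c = 0:
  ~b: Gödel ¬ of 0 = 1 (operand is 0)
  (a /\ ~b) = min(0, 1) = 0
  ~a: Gödel ¬ of 0 = 1 (operand is 0)
  (c -> ~a): 0 ≤ 1, so result = 1
  ~b: Gödel ¬ of 0 = 1 (operand is 0)
  ((c -> ~a) -> ~b): 1 ≤ 1, so result = 1
  ~((c -> ~a) -> ~b): Gödel ¬ of 1 = 0 (operand ≠ 0)
  ((a /\ ~b) /\ ~((c -> ~a) -> ~b)) = min(0, 0) = 0
  ~((a /\ ~b) /\ ~((c -> ~a) -> ~b)): Gödel ¬ of 0 = 1 (operand is 0)
All 125 assignments give value 1 — the formula is a G_5-tautology.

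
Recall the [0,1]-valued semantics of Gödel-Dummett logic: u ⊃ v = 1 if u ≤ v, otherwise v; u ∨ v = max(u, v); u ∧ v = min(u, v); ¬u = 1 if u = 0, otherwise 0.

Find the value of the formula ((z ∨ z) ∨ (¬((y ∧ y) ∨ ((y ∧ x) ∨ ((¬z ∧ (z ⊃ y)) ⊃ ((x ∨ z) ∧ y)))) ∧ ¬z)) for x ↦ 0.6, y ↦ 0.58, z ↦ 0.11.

(z ∨ z) = max(0.11, 0.11) = 0.11
(y ∧ y) = min(0.58, 0.58) = 0.58
(y ∧ x) = min(0.58, 0.6) = 0.58
¬z: Gödel ¬ of 0.11 = 0 (operand ≠ 0)
(z ⊃ y): 0.11 ≤ 0.58, so result = 1
(¬z ∧ (z ⊃ y)) = min(0, 1) = 0
(x ∨ z) = max(0.6, 0.11) = 0.6
((x ∨ z) ∧ y) = min(0.6, 0.58) = 0.58
((¬z ∧ (z ⊃ y)) ⊃ ((x ∨ z) ∧ y)): 0 ≤ 0.58, so result = 1
((y ∧ x) ∨ ((¬z ∧ (z ⊃ y)) ⊃ ((x ∨ z) ∧ y))) = max(0.58, 1) = 1
((y ∧ y) ∨ ((y ∧ x) ∨ ((¬z ∧ (z ⊃ y)) ⊃ ((x ∨ z) ∧ y)))) = max(0.58, 1) = 1
¬((y ∧ y) ∨ ((y ∧ x) ∨ ((¬z ∧ (z ⊃ y)) ⊃ ((x ∨ z) ∧ y)))): Gödel ¬ of 1 = 0 (operand ≠ 0)
¬z: Gödel ¬ of 0.11 = 0 (operand ≠ 0)
(¬((y ∧ y) ∨ ((y ∧ x) ∨ ((¬z ∧ (z ⊃ y)) ⊃ ((x ∨ z) ∧ y)))) ∧ ¬z) = min(0, 0) = 0
((z ∨ z) ∨ (¬((y ∧ y) ∨ ((y ∧ x) ∨ ((¬z ∧ (z ⊃ y)) ⊃ ((x ∨ z) ∧ y)))) ∧ ¬z)) = max(0.11, 0) = 0.11

0.11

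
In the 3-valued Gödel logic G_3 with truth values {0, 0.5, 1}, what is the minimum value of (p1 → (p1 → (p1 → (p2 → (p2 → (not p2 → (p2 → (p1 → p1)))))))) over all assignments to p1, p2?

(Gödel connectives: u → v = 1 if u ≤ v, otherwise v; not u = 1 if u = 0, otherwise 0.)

1.00

Every assignment gives 1. For instance at p1 = 0, p2 = 0:
  not p2: Gödel ¬ of 0 = 1 (operand is 0)
  (p1 → p1): 0 ≤ 0, so result = 1
  (p2 → (p1 → p1)): 0 ≤ 1, so result = 1
  (not p2 → (p2 → (p1 → p1))): 1 ≤ 1, so result = 1
  (p2 → (not p2 → (p2 → (p1 → p1)))): 0 ≤ 1, so result = 1
  (p2 → (p2 → (not p2 → (p2 → (p1 → p1))))): 0 ≤ 1, so result = 1
  (p1 → (p2 → (p2 → (not p2 → (p2 → (p1 → p1)))))): 0 ≤ 1, so result = 1
  (p1 → (p1 → (p2 → (p2 → (not p2 → (p2 → (p1 → p1))))))): 0 ≤ 1, so result = 1
  (p1 → (p1 → (p1 → (p2 → (p2 → (not p2 → (p2 → (p1 → p1)))))))): 0 ≤ 1, so result = 1
All 9 assignments give value 1 — the formula is a G_3-tautology.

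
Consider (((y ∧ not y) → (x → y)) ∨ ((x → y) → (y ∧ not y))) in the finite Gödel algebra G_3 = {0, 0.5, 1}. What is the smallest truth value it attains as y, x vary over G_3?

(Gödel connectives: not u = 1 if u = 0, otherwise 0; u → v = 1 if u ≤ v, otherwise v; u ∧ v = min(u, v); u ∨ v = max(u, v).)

1.00

Every assignment gives 1. For instance at y = 0, x = 0:
  not y: Gödel ¬ of 0 = 1 (operand is 0)
  (y ∧ not y) = min(0, 1) = 0
  (x → y): 0 ≤ 0, so result = 1
  ((y ∧ not y) → (x → y)): 0 ≤ 1, so result = 1
  (x → y): 0 ≤ 0, so result = 1
  not y: Gödel ¬ of 0 = 1 (operand is 0)
  (y ∧ not y) = min(0, 1) = 0
  ((x → y) → (y ∧ not y)): 1 > 0, so result = 0
  (((y ∧ not y) → (x → y)) ∨ ((x → y) → (y ∧ not y))) = max(1, 0) = 1
All 9 assignments give value 1 — the formula is a G_3-tautology.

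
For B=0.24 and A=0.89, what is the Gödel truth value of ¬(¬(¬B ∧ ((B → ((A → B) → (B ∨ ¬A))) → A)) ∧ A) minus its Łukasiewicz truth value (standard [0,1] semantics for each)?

-0.76

Gödel evaluation:
  ¬B: Gödel ¬ of 0.24 = 0 (operand ≠ 0)
  (A → B): 0.89 > 0.24, so result = 0.24
  ¬A: Gödel ¬ of 0.89 = 0 (operand ≠ 0)
  (B ∨ ¬A) = max(0.24, 0) = 0.24
  ((A → B) → (B ∨ ¬A)): 0.24 ≤ 0.24, so result = 1
  (B → ((A → B) → (B ∨ ¬A))): 0.24 ≤ 1, so result = 1
  ((B → ((A → B) → (B ∨ ¬A))) → A): 1 > 0.89, so result = 0.89
  (¬B ∧ ((B → ((A → B) → (B ∨ ¬A))) → A)) = min(0, 0.89) = 0
  ¬(¬B ∧ ((B → ((A → B) → (B ∨ ¬A))) → A)): Gödel ¬ of 0 = 1 (operand is 0)
  (¬(¬B ∧ ((B → ((A → B) → (B ∨ ¬A))) → A)) ∧ A) = min(1, 0.89) = 0.89
  ¬(¬(¬B ∧ ((B → ((A → B) → (B ∨ ¬A))) → A)) ∧ A): Gödel ¬ of 0.89 = 0 (operand ≠ 0)
  Gödel value = 0
Łukasiewicz evaluation:
  ¬B: Łukasiewicz ¬ gives 1 − 0.24 = 0.76
  (A → B): min(1, 1 − 0.89 + 0.24) = 0.35
  ¬A: Łukasiewicz ¬ gives 1 − 0.89 = 0.11
  (B ∨ ¬A) = max(0.24, 0.11) = 0.24
  ((A → B) → (B ∨ ¬A)): min(1, 1 − 0.35 + 0.24) = 0.89
  (B → ((A → B) → (B ∨ ¬A))): min(1, 1 − 0.24 + 0.89) = 1
  ((B → ((A → B) → (B ∨ ¬A))) → A): min(1, 1 − 1 + 0.89) = 0.89
  (¬B ∧ ((B → ((A → B) → (B ∨ ¬A))) → A)) = min(0.76, 0.89) = 0.76
  ¬(¬B ∧ ((B → ((A → B) → (B ∨ ¬A))) → A)): Łukasiewicz ¬ gives 1 − 0.76 = 0.24
  (¬(¬B ∧ ((B → ((A → B) → (B ∨ ¬A))) → A)) ∧ A) = min(0.24, 0.89) = 0.24
  ¬(¬(¬B ∧ ((B → ((A → B) → (B ∨ ¬A))) → A)) ∧ A): Łukasiewicz ¬ gives 1 − 0.24 = 0.76
  Łukasiewicz value = 0.76
Difference: 0 − 0.76 = -0.76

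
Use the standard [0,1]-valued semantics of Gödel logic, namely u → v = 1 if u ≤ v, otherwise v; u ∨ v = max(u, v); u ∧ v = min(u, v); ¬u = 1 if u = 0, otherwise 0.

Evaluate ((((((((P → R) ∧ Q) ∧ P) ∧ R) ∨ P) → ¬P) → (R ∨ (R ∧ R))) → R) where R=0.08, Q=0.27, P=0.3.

(P → R): 0.3 > 0.08, so result = 0.08
((P → R) ∧ Q) = min(0.08, 0.27) = 0.08
(((P → R) ∧ Q) ∧ P) = min(0.08, 0.3) = 0.08
((((P → R) ∧ Q) ∧ P) ∧ R) = min(0.08, 0.08) = 0.08
(((((P → R) ∧ Q) ∧ P) ∧ R) ∨ P) = max(0.08, 0.3) = 0.3
¬P: Gödel ¬ of 0.3 = 0 (operand ≠ 0)
((((((P → R) ∧ Q) ∧ P) ∧ R) ∨ P) → ¬P): 0.3 > 0, so result = 0
(R ∧ R) = min(0.08, 0.08) = 0.08
(R ∨ (R ∧ R)) = max(0.08, 0.08) = 0.08
(((((((P → R) ∧ Q) ∧ P) ∧ R) ∨ P) → ¬P) → (R ∨ (R ∧ R))): 0 ≤ 0.08, so result = 1
((((((((P → R) ∧ Q) ∧ P) ∧ R) ∨ P) → ¬P) → (R ∨ (R ∧ R))) → R): 1 > 0.08, so result = 0.08

0.08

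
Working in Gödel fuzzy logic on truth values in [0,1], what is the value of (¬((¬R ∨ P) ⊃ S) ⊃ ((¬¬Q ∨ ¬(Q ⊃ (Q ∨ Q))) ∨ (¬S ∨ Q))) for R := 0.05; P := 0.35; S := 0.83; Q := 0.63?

¬R: Gödel ¬ of 0.05 = 0 (operand ≠ 0)
(¬R ∨ P) = max(0, 0.35) = 0.35
((¬R ∨ P) ⊃ S): 0.35 ≤ 0.83, so result = 1
¬((¬R ∨ P) ⊃ S): Gödel ¬ of 1 = 0 (operand ≠ 0)
¬Q: Gödel ¬ of 0.63 = 0 (operand ≠ 0)
¬¬Q: Gödel ¬ of 0 = 1 (operand is 0)
(Q ∨ Q) = max(0.63, 0.63) = 0.63
(Q ⊃ (Q ∨ Q)): 0.63 ≤ 0.63, so result = 1
¬(Q ⊃ (Q ∨ Q)): Gödel ¬ of 1 = 0 (operand ≠ 0)
(¬¬Q ∨ ¬(Q ⊃ (Q ∨ Q))) = max(1, 0) = 1
¬S: Gödel ¬ of 0.83 = 0 (operand ≠ 0)
(¬S ∨ Q) = max(0, 0.63) = 0.63
((¬¬Q ∨ ¬(Q ⊃ (Q ∨ Q))) ∨ (¬S ∨ Q)) = max(1, 0.63) = 1
(¬((¬R ∨ P) ⊃ S) ⊃ ((¬¬Q ∨ ¬(Q ⊃ (Q ∨ Q))) ∨ (¬S ∨ Q))): 0 ≤ 1, so result = 1

1.00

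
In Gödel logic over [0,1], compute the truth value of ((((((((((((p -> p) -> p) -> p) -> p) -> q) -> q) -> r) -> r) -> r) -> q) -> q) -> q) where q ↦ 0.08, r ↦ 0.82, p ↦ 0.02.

(p -> p): 0.02 ≤ 0.02, so result = 1
((p -> p) -> p): 1 > 0.02, so result = 0.02
(((p -> p) -> p) -> p): 0.02 ≤ 0.02, so result = 1
((((p -> p) -> p) -> p) -> p): 1 > 0.02, so result = 0.02
(((((p -> p) -> p) -> p) -> p) -> q): 0.02 ≤ 0.08, so result = 1
((((((p -> p) -> p) -> p) -> p) -> q) -> q): 1 > 0.08, so result = 0.08
(((((((p -> p) -> p) -> p) -> p) -> q) -> q) -> r): 0.08 ≤ 0.82, so result = 1
((((((((p -> p) -> p) -> p) -> p) -> q) -> q) -> r) -> r): 1 > 0.82, so result = 0.82
(((((((((p -> p) -> p) -> p) -> p) -> q) -> q) -> r) -> r) -> r): 0.82 ≤ 0.82, so result = 1
((((((((((p -> p) -> p) -> p) -> p) -> q) -> q) -> r) -> r) -> r) -> q): 1 > 0.08, so result = 0.08
(((((((((((p -> p) -> p) -> p) -> p) -> q) -> q) -> r) -> r) -> r) -> q) -> q): 0.08 ≤ 0.08, so result = 1
((((((((((((p -> p) -> p) -> p) -> p) -> q) -> q) -> r) -> r) -> r) -> q) -> q) -> q): 1 > 0.08, so result = 0.08

0.08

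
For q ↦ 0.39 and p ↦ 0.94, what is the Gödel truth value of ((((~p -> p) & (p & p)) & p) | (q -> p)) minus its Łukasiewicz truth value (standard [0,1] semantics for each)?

Gödel evaluation:
  ~p: Gödel ¬ of 0.94 = 0 (operand ≠ 0)
  (~p -> p): 0 ≤ 0.94, so result = 1
  (p & p) = min(0.94, 0.94) = 0.94
  ((~p -> p) & (p & p)) = min(1, 0.94) = 0.94
  (((~p -> p) & (p & p)) & p) = min(0.94, 0.94) = 0.94
  (q -> p): 0.39 ≤ 0.94, so result = 1
  ((((~p -> p) & (p & p)) & p) | (q -> p)) = max(0.94, 1) = 1
  Gödel value = 1
Łukasiewicz evaluation:
  ~p: Łukasiewicz ¬ gives 1 − 0.94 = 0.06
  (~p -> p): min(1, 1 − 0.06 + 0.94) = 1
  (p & p) = min(0.94, 0.94) = 0.94
  ((~p -> p) & (p & p)) = min(1, 0.94) = 0.94
  (((~p -> p) & (p & p)) & p) = min(0.94, 0.94) = 0.94
  (q -> p): min(1, 1 − 0.39 + 0.94) = 1
  ((((~p -> p) & (p & p)) & p) | (q -> p)) = max(0.94, 1) = 1
  Łukasiewicz value = 1
Difference: 1 − 1 = 0.00

0.00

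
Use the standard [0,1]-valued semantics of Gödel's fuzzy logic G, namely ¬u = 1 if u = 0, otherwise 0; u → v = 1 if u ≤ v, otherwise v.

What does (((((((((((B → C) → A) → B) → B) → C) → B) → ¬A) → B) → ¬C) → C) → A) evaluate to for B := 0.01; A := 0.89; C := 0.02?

0.89

(B → C): 0.01 ≤ 0.02, so result = 1
((B → C) → A): 1 > 0.89, so result = 0.89
(((B → C) → A) → B): 0.89 > 0.01, so result = 0.01
((((B → C) → A) → B) → B): 0.01 ≤ 0.01, so result = 1
(((((B → C) → A) → B) → B) → C): 1 > 0.02, so result = 0.02
((((((B → C) → A) → B) → B) → C) → B): 0.02 > 0.01, so result = 0.01
¬A: Gödel ¬ of 0.89 = 0 (operand ≠ 0)
(((((((B → C) → A) → B) → B) → C) → B) → ¬A): 0.01 > 0, so result = 0
((((((((B → C) → A) → B) → B) → C) → B) → ¬A) → B): 0 ≤ 0.01, so result = 1
¬C: Gödel ¬ of 0.02 = 0 (operand ≠ 0)
(((((((((B → C) → A) → B) → B) → C) → B) → ¬A) → B) → ¬C): 1 > 0, so result = 0
((((((((((B → C) → A) → B) → B) → C) → B) → ¬A) → B) → ¬C) → C): 0 ≤ 0.02, so result = 1
(((((((((((B → C) → A) → B) → B) → C) → B) → ¬A) → B) → ¬C) → C) → A): 1 > 0.89, so result = 0.89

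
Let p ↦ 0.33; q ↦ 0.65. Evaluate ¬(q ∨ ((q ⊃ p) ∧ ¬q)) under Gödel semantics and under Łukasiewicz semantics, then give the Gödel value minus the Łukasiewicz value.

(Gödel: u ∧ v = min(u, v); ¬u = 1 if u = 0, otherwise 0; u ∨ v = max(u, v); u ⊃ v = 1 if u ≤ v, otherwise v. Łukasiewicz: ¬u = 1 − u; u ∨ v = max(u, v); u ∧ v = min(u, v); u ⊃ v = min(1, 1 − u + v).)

-0.35

Gödel evaluation:
  (q ⊃ p): 0.65 > 0.33, so result = 0.33
  ¬q: Gödel ¬ of 0.65 = 0 (operand ≠ 0)
  ((q ⊃ p) ∧ ¬q) = min(0.33, 0) = 0
  (q ∨ ((q ⊃ p) ∧ ¬q)) = max(0.65, 0) = 0.65
  ¬(q ∨ ((q ⊃ p) ∧ ¬q)): Gödel ¬ of 0.65 = 0 (operand ≠ 0)
  Gödel value = 0
Łukasiewicz evaluation:
  (q ⊃ p): min(1, 1 − 0.65 + 0.33) = 0.68
  ¬q: Łukasiewicz ¬ gives 1 − 0.65 = 0.35
  ((q ⊃ p) ∧ ¬q) = min(0.68, 0.35) = 0.35
  (q ∨ ((q ⊃ p) ∧ ¬q)) = max(0.65, 0.35) = 0.65
  ¬(q ∨ ((q ⊃ p) ∧ ¬q)): Łukasiewicz ¬ gives 1 − 0.65 = 0.35
  Łukasiewicz value = 0.35
Difference: 0 − 0.35 = -0.35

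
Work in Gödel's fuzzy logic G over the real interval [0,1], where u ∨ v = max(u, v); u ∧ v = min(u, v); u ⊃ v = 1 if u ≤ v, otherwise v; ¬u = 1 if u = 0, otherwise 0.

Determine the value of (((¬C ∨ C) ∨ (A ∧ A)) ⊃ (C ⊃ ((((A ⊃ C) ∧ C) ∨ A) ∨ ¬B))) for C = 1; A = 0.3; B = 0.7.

¬C: Gödel ¬ of 1 = 0 (operand ≠ 0)
(¬C ∨ C) = max(0, 1) = 1
(A ∧ A) = min(0.3, 0.3) = 0.3
((¬C ∨ C) ∨ (A ∧ A)) = max(1, 0.3) = 1
(A ⊃ C): 0.3 ≤ 1, so result = 1
((A ⊃ C) ∧ C) = min(1, 1) = 1
(((A ⊃ C) ∧ C) ∨ A) = max(1, 0.3) = 1
¬B: Gödel ¬ of 0.7 = 0 (operand ≠ 0)
((((A ⊃ C) ∧ C) ∨ A) ∨ ¬B) = max(1, 0) = 1
(C ⊃ ((((A ⊃ C) ∧ C) ∨ A) ∨ ¬B)): 1 ≤ 1, so result = 1
(((¬C ∨ C) ∨ (A ∧ A)) ⊃ (C ⊃ ((((A ⊃ C) ∧ C) ∨ A) ∨ ¬B))): 1 ≤ 1, so result = 1

1.00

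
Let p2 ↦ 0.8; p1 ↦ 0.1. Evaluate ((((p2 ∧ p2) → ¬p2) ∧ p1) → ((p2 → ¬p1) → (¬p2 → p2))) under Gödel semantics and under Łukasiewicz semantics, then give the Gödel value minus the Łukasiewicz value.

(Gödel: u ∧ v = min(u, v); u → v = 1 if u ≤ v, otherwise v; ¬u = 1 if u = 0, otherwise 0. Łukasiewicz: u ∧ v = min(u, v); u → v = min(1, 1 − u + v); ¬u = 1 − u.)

Gödel evaluation:
  (p2 ∧ p2) = min(0.8, 0.8) = 0.8
  ¬p2: Gödel ¬ of 0.8 = 0 (operand ≠ 0)
  ((p2 ∧ p2) → ¬p2): 0.8 > 0, so result = 0
  (((p2 ∧ p2) → ¬p2) ∧ p1) = min(0, 0.1) = 0
  ¬p1: Gödel ¬ of 0.1 = 0 (operand ≠ 0)
  (p2 → ¬p1): 0.8 > 0, so result = 0
  ¬p2: Gödel ¬ of 0.8 = 0 (operand ≠ 0)
  (¬p2 → p2): 0 ≤ 0.8, so result = 1
  ((p2 → ¬p1) → (¬p2 → p2)): 0 ≤ 1, so result = 1
  ((((p2 ∧ p2) → ¬p2) ∧ p1) → ((p2 → ¬p1) → (¬p2 → p2))): 0 ≤ 1, so result = 1
  Gödel value = 1
Łukasiewicz evaluation:
  (p2 ∧ p2) = min(0.8, 0.8) = 0.8
  ¬p2: Łukasiewicz ¬ gives 1 − 0.8 = 0.2
  ((p2 ∧ p2) → ¬p2): min(1, 1 − 0.8 + 0.2) = 0.4
  (((p2 ∧ p2) → ¬p2) ∧ p1) = min(0.4, 0.1) = 0.1
  ¬p1: Łukasiewicz ¬ gives 1 − 0.1 = 0.9
  (p2 → ¬p1): min(1, 1 − 0.8 + 0.9) = 1
  ¬p2: Łukasiewicz ¬ gives 1 − 0.8 = 0.2
  (¬p2 → p2): min(1, 1 − 0.2 + 0.8) = 1
  ((p2 → ¬p1) → (¬p2 → p2)): min(1, 1 − 1 + 1) = 1
  ((((p2 ∧ p2) → ¬p2) ∧ p1) → ((p2 → ¬p1) → (¬p2 → p2))): min(1, 1 − 0.1 + 1) = 1
  Łukasiewicz value = 1
Difference: 1 − 1 = 0.00

0.00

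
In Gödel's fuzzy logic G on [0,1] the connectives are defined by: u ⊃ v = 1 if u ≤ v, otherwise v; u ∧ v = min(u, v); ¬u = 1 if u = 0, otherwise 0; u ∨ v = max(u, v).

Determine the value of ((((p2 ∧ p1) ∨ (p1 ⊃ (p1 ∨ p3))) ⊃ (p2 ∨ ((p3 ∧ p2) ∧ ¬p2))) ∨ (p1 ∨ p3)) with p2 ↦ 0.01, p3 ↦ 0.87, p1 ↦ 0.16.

(p2 ∧ p1) = min(0.01, 0.16) = 0.01
(p1 ∨ p3) = max(0.16, 0.87) = 0.87
(p1 ⊃ (p1 ∨ p3)): 0.16 ≤ 0.87, so result = 1
((p2 ∧ p1) ∨ (p1 ⊃ (p1 ∨ p3))) = max(0.01, 1) = 1
(p3 ∧ p2) = min(0.87, 0.01) = 0.01
¬p2: Gödel ¬ of 0.01 = 0 (operand ≠ 0)
((p3 ∧ p2) ∧ ¬p2) = min(0.01, 0) = 0
(p2 ∨ ((p3 ∧ p2) ∧ ¬p2)) = max(0.01, 0) = 0.01
(((p2 ∧ p1) ∨ (p1 ⊃ (p1 ∨ p3))) ⊃ (p2 ∨ ((p3 ∧ p2) ∧ ¬p2))): 1 > 0.01, so result = 0.01
(p1 ∨ p3) = max(0.16, 0.87) = 0.87
((((p2 ∧ p1) ∨ (p1 ⊃ (p1 ∨ p3))) ⊃ (p2 ∨ ((p3 ∧ p2) ∧ ¬p2))) ∨ (p1 ∨ p3)) = max(0.01, 0.87) = 0.87

0.87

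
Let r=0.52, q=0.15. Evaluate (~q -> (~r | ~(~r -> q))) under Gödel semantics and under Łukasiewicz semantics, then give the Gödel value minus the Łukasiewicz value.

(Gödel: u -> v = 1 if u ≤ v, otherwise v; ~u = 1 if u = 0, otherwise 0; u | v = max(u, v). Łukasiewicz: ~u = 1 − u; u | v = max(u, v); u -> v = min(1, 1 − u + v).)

0.37

Gödel evaluation:
  ~q: Gödel ¬ of 0.15 = 0 (operand ≠ 0)
  ~r: Gödel ¬ of 0.52 = 0 (operand ≠ 0)
  ~r: Gödel ¬ of 0.52 = 0 (operand ≠ 0)
  (~r -> q): 0 ≤ 0.15, so result = 1
  ~(~r -> q): Gödel ¬ of 1 = 0 (operand ≠ 0)
  (~r | ~(~r -> q)) = max(0, 0) = 0
  (~q -> (~r | ~(~r -> q))): 0 ≤ 0, so result = 1
  Gödel value = 1
Łukasiewicz evaluation:
  ~q: Łukasiewicz ¬ gives 1 − 0.15 = 0.85
  ~r: Łukasiewicz ¬ gives 1 − 0.52 = 0.48
  ~r: Łukasiewicz ¬ gives 1 − 0.52 = 0.48
  (~r -> q): min(1, 1 − 0.48 + 0.15) = 0.67
  ~(~r -> q): Łukasiewicz ¬ gives 1 − 0.67 = 0.33
  (~r | ~(~r -> q)) = max(0.48, 0.33) = 0.48
  (~q -> (~r | ~(~r -> q))): min(1, 1 − 0.85 + 0.48) = 0.63
  Łukasiewicz value = 0.63
Difference: 1 − 0.63 = 0.37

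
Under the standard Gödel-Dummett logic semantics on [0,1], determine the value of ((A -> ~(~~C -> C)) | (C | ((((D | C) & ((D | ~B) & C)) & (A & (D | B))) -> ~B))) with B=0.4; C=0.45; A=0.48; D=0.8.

0.45

~C: Gödel ¬ of 0.45 = 0 (operand ≠ 0)
~~C: Gödel ¬ of 0 = 1 (operand is 0)
(~~C -> C): 1 > 0.45, so result = 0.45
~(~~C -> C): Gödel ¬ of 0.45 = 0 (operand ≠ 0)
(A -> ~(~~C -> C)): 0.48 > 0, so result = 0
(D | C) = max(0.8, 0.45) = 0.8
~B: Gödel ¬ of 0.4 = 0 (operand ≠ 0)
(D | ~B) = max(0.8, 0) = 0.8
((D | ~B) & C) = min(0.8, 0.45) = 0.45
((D | C) & ((D | ~B) & C)) = min(0.8, 0.45) = 0.45
(D | B) = max(0.8, 0.4) = 0.8
(A & (D | B)) = min(0.48, 0.8) = 0.48
(((D | C) & ((D | ~B) & C)) & (A & (D | B))) = min(0.45, 0.48) = 0.45
~B: Gödel ¬ of 0.4 = 0 (operand ≠ 0)
((((D | C) & ((D | ~B) & C)) & (A & (D | B))) -> ~B): 0.45 > 0, so result = 0
(C | ((((D | C) & ((D | ~B) & C)) & (A & (D | B))) -> ~B)) = max(0.45, 0) = 0.45
((A -> ~(~~C -> C)) | (C | ((((D | C) & ((D | ~B) & C)) & (A & (D | B))) -> ~B))) = max(0, 0.45) = 0.45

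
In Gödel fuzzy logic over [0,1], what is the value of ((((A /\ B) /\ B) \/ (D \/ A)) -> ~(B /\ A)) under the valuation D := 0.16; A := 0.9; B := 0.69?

0.00

(A /\ B) = min(0.9, 0.69) = 0.69
((A /\ B) /\ B) = min(0.69, 0.69) = 0.69
(D \/ A) = max(0.16, 0.9) = 0.9
(((A /\ B) /\ B) \/ (D \/ A)) = max(0.69, 0.9) = 0.9
(B /\ A) = min(0.69, 0.9) = 0.69
~(B /\ A): Gödel ¬ of 0.69 = 0 (operand ≠ 0)
((((A /\ B) /\ B) \/ (D \/ A)) -> ~(B /\ A)): 0.9 > 0, so result = 0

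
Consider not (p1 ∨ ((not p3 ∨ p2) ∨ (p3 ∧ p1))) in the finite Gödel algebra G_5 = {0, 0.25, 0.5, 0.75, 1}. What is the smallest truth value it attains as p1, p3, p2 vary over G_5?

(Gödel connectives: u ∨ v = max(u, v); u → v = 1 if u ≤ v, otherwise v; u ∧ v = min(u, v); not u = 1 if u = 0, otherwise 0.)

The minimum is attained at p1 = 0, p3 = 0, p2 = 0:
  not p3: Gödel ¬ of 0 = 1 (operand is 0)
  (not p3 ∨ p2) = max(1, 0) = 1
  (p3 ∧ p1) = min(0, 0) = 0
  ((not p3 ∨ p2) ∨ (p3 ∧ p1)) = max(1, 0) = 1
  (p1 ∨ ((not p3 ∨ p2) ∨ (p3 ∧ p1))) = max(0, 1) = 1
  not (p1 ∨ ((not p3 ∨ p2) ∨ (p3 ∧ p1))): Gödel ¬ of 1 = 0 (operand ≠ 0)
Checking all 125 assignments confirms none give a value below 0.00.

0.00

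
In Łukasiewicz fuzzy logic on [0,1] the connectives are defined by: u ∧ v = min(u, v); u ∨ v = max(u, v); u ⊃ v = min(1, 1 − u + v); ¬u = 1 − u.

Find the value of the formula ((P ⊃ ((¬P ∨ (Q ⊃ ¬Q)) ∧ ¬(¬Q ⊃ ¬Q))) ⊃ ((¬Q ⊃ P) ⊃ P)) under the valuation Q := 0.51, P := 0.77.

¬P: Łukasiewicz ¬ gives 1 − 0.77 = 0.23
¬Q: Łukasiewicz ¬ gives 1 − 0.51 = 0.49
(Q ⊃ ¬Q): min(1, 1 − 0.51 + 0.49) = 0.98
(¬P ∨ (Q ⊃ ¬Q)) = max(0.23, 0.98) = 0.98
¬Q: Łukasiewicz ¬ gives 1 − 0.51 = 0.49
¬Q: Łukasiewicz ¬ gives 1 − 0.51 = 0.49
(¬Q ⊃ ¬Q): min(1, 1 − 0.49 + 0.49) = 1
¬(¬Q ⊃ ¬Q): Łukasiewicz ¬ gives 1 − 1 = 0
((¬P ∨ (Q ⊃ ¬Q)) ∧ ¬(¬Q ⊃ ¬Q)) = min(0.98, 0) = 0
(P ⊃ ((¬P ∨ (Q ⊃ ¬Q)) ∧ ¬(¬Q ⊃ ¬Q))): min(1, 1 − 0.77 + 0) = 0.23
¬Q: Łukasiewicz ¬ gives 1 − 0.51 = 0.49
(¬Q ⊃ P): min(1, 1 − 0.49 + 0.77) = 1
((¬Q ⊃ P) ⊃ P): min(1, 1 − 1 + 0.77) = 0.77
((P ⊃ ((¬P ∨ (Q ⊃ ¬Q)) ∧ ¬(¬Q ⊃ ¬Q))) ⊃ ((¬Q ⊃ P) ⊃ P)): min(1, 1 − 0.23 + 0.77) = 1

1.00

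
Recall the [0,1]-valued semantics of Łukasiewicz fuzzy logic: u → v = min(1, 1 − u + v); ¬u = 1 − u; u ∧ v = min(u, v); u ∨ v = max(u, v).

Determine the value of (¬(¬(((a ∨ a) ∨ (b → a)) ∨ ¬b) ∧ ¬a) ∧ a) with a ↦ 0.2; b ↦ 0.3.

(a ∨ a) = max(0.2, 0.2) = 0.2
(b → a): min(1, 1 − 0.3 + 0.2) = 0.9
((a ∨ a) ∨ (b → a)) = max(0.2, 0.9) = 0.9
¬b: Łukasiewicz ¬ gives 1 − 0.3 = 0.7
(((a ∨ a) ∨ (b → a)) ∨ ¬b) = max(0.9, 0.7) = 0.9
¬(((a ∨ a) ∨ (b → a)) ∨ ¬b): Łukasiewicz ¬ gives 1 − 0.9 = 0.1
¬a: Łukasiewicz ¬ gives 1 − 0.2 = 0.8
(¬(((a ∨ a) ∨ (b → a)) ∨ ¬b) ∧ ¬a) = min(0.1, 0.8) = 0.1
¬(¬(((a ∨ a) ∨ (b → a)) ∨ ¬b) ∧ ¬a): Łukasiewicz ¬ gives 1 − 0.1 = 0.9
(¬(¬(((a ∨ a) ∨ (b → a)) ∨ ¬b) ∧ ¬a) ∧ a) = min(0.9, 0.2) = 0.2

0.20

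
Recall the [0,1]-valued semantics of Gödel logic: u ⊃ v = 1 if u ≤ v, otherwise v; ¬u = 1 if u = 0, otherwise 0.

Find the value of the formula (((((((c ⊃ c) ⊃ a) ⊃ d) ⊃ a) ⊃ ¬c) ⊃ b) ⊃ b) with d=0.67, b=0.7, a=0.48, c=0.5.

(c ⊃ c): 0.5 ≤ 0.5, so result = 1
((c ⊃ c) ⊃ a): 1 > 0.48, so result = 0.48
(((c ⊃ c) ⊃ a) ⊃ d): 0.48 ≤ 0.67, so result = 1
((((c ⊃ c) ⊃ a) ⊃ d) ⊃ a): 1 > 0.48, so result = 0.48
¬c: Gödel ¬ of 0.5 = 0 (operand ≠ 0)
(((((c ⊃ c) ⊃ a) ⊃ d) ⊃ a) ⊃ ¬c): 0.48 > 0, so result = 0
((((((c ⊃ c) ⊃ a) ⊃ d) ⊃ a) ⊃ ¬c) ⊃ b): 0 ≤ 0.7, so result = 1
(((((((c ⊃ c) ⊃ a) ⊃ d) ⊃ a) ⊃ ¬c) ⊃ b) ⊃ b): 1 > 0.7, so result = 0.7

0.70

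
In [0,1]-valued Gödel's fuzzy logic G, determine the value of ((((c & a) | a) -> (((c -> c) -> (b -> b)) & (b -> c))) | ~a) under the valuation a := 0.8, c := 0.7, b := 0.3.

(c & a) = min(0.7, 0.8) = 0.7
((c & a) | a) = max(0.7, 0.8) = 0.8
(c -> c): 0.7 ≤ 0.7, so result = 1
(b -> b): 0.3 ≤ 0.3, so result = 1
((c -> c) -> (b -> b)): 1 ≤ 1, so result = 1
(b -> c): 0.3 ≤ 0.7, so result = 1
(((c -> c) -> (b -> b)) & (b -> c)) = min(1, 1) = 1
(((c & a) | a) -> (((c -> c) -> (b -> b)) & (b -> c))): 0.8 ≤ 1, so result = 1
~a: Gödel ¬ of 0.8 = 0 (operand ≠ 0)
((((c & a) | a) -> (((c -> c) -> (b -> b)) & (b -> c))) | ~a) = max(1, 0) = 1

1.00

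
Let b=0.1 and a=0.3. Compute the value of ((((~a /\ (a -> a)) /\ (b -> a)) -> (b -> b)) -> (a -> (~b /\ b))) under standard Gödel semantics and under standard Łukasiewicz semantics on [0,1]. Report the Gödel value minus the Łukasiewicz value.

-0.80

Gödel evaluation:
  ~a: Gödel ¬ of 0.3 = 0 (operand ≠ 0)
  (a -> a): 0.3 ≤ 0.3, so result = 1
  (~a /\ (a -> a)) = min(0, 1) = 0
  (b -> a): 0.1 ≤ 0.3, so result = 1
  ((~a /\ (a -> a)) /\ (b -> a)) = min(0, 1) = 0
  (b -> b): 0.1 ≤ 0.1, so result = 1
  (((~a /\ (a -> a)) /\ (b -> a)) -> (b -> b)): 0 ≤ 1, so result = 1
  ~b: Gödel ¬ of 0.1 = 0 (operand ≠ 0)
  (~b /\ b) = min(0, 0.1) = 0
  (a -> (~b /\ b)): 0.3 > 0, so result = 0
  ((((~a /\ (a -> a)) /\ (b -> a)) -> (b -> b)) -> (a -> (~b /\ b))): 1 > 0, so result = 0
  Gödel value = 0
Łukasiewicz evaluation:
  ~a: Łukasiewicz ¬ gives 1 − 0.3 = 0.7
  (a -> a): min(1, 1 − 0.3 + 0.3) = 1
  (~a /\ (a -> a)) = min(0.7, 1) = 0.7
  (b -> a): min(1, 1 − 0.1 + 0.3) = 1
  ((~a /\ (a -> a)) /\ (b -> a)) = min(0.7, 1) = 0.7
  (b -> b): min(1, 1 − 0.1 + 0.1) = 1
  (((~a /\ (a -> a)) /\ (b -> a)) -> (b -> b)): min(1, 1 − 0.7 + 1) = 1
  ~b: Łukasiewicz ¬ gives 1 − 0.1 = 0.9
  (~b /\ b) = min(0.9, 0.1) = 0.1
  (a -> (~b /\ b)): min(1, 1 − 0.3 + 0.1) = 0.8
  ((((~a /\ (a -> a)) /\ (b -> a)) -> (b -> b)) -> (a -> (~b /\ b))): min(1, 1 − 1 + 0.8) = 0.8
  Łukasiewicz value = 0.8
Difference: 0 − 0.8 = -0.80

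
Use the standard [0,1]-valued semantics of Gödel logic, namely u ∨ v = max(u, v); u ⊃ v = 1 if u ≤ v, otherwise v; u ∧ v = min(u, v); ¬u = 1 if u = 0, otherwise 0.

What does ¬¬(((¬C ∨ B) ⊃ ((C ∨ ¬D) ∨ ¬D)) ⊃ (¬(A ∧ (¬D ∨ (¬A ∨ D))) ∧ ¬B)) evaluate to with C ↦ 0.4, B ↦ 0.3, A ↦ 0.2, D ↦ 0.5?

0.00

¬C: Gödel ¬ of 0.4 = 0 (operand ≠ 0)
(¬C ∨ B) = max(0, 0.3) = 0.3
¬D: Gödel ¬ of 0.5 = 0 (operand ≠ 0)
(C ∨ ¬D) = max(0.4, 0) = 0.4
¬D: Gödel ¬ of 0.5 = 0 (operand ≠ 0)
((C ∨ ¬D) ∨ ¬D) = max(0.4, 0) = 0.4
((¬C ∨ B) ⊃ ((C ∨ ¬D) ∨ ¬D)): 0.3 ≤ 0.4, so result = 1
¬D: Gödel ¬ of 0.5 = 0 (operand ≠ 0)
¬A: Gödel ¬ of 0.2 = 0 (operand ≠ 0)
(¬A ∨ D) = max(0, 0.5) = 0.5
(¬D ∨ (¬A ∨ D)) = max(0, 0.5) = 0.5
(A ∧ (¬D ∨ (¬A ∨ D))) = min(0.2, 0.5) = 0.2
¬(A ∧ (¬D ∨ (¬A ∨ D))): Gödel ¬ of 0.2 = 0 (operand ≠ 0)
¬B: Gödel ¬ of 0.3 = 0 (operand ≠ 0)
(¬(A ∧ (¬D ∨ (¬A ∨ D))) ∧ ¬B) = min(0, 0) = 0
(((¬C ∨ B) ⊃ ((C ∨ ¬D) ∨ ¬D)) ⊃ (¬(A ∧ (¬D ∨ (¬A ∨ D))) ∧ ¬B)): 1 > 0, so result = 0
¬(((¬C ∨ B) ⊃ ((C ∨ ¬D) ∨ ¬D)) ⊃ (¬(A ∧ (¬D ∨ (¬A ∨ D))) ∧ ¬B)): Gödel ¬ of 0 = 1 (operand is 0)
¬¬(((¬C ∨ B) ⊃ ((C ∨ ¬D) ∨ ¬D)) ⊃ (¬(A ∧ (¬D ∨ (¬A ∨ D))) ∧ ¬B)): Gödel ¬ of 1 = 0 (operand ≠ 0)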